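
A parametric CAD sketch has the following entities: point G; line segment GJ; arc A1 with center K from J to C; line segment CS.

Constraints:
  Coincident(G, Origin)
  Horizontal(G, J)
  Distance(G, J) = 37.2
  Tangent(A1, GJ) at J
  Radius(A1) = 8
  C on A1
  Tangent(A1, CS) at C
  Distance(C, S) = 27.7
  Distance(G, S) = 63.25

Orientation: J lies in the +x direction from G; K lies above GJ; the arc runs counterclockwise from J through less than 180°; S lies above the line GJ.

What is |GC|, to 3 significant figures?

44.8

Checks: G = (0.00, 0.00) ✓; |KC| = 8.000 ✓; ∠(KC, CS) = 90.00° ✓; |CS| = 27.70 ✓; |GS| = 63.25 ✓.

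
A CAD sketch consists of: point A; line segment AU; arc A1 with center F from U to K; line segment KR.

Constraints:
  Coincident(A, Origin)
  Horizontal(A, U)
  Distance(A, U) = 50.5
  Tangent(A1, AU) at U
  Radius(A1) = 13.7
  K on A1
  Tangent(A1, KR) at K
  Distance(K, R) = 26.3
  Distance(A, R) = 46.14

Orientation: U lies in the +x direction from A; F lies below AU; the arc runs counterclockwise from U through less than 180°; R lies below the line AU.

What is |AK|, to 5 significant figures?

38.629

Checks: |FU| = 13.70 ✓; |FK| = 13.70 ✓; ∠(FK, KR) = 90.00° ✓; |KR| = 26.30 ✓; |AR| = 46.14 ✓.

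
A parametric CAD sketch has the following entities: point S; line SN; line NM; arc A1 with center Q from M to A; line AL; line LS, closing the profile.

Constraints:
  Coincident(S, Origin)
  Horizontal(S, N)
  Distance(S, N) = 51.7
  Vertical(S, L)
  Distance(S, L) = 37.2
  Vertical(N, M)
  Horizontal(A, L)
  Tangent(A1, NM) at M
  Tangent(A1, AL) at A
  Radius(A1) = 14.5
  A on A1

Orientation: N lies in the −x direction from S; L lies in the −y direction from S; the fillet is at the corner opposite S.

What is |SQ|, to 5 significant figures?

43.579

S is at the origin; SN is horizontal with |SN| = 51.7 and N on the −x side, so N = (-51.700, 0.0000). S and L share the same x with |SL| = 37.2 and L on the −y side, so L = (0.0000, -37.200). The virtual corner opposite S is at (-51.700, -37.200). The tangent condition forces QM to be normal to NM and the tangent condition forces QA to be normal to AL, with radius 14.5, so the center Q sits 14.5 in from both sides at Q = (-37.200, -22.700). Then |SQ| = |Q − S| = 43.579.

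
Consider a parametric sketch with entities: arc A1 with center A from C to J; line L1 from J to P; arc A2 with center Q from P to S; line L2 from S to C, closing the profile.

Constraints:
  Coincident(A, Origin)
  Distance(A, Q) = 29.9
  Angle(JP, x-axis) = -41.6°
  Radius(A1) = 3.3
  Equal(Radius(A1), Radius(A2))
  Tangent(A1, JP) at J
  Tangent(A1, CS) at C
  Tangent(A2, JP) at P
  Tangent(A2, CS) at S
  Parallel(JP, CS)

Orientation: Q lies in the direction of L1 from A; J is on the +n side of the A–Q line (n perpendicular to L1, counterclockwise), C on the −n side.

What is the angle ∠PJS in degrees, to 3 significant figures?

12.4°

The slot axis is L1's direction at -41.6°, so u = (cos -41.6°, sin -41.6°) = (0.748, -0.664) and n = (−sin -41.6°, cos -41.6°) = (0.664, 0.748). A is at the origin and Q lies 29.9 along u from A, so Q = 29.9·u = (22.4, -19.9). Tangency of A1 to both parallel lines with radius 3.3 puts J and C at A ± 3.3·n: J = (2.19, 2.47), C = (-2.19, -2.47). Equal radii place P and S the same way about Q: P = Q + 3.3·n = (24.6, -17.4), S = Q − 3.3·n = (20.2, -22.3). Then cos ∠PJS = JP·JS / (|JP||JS|), giving 12.4°.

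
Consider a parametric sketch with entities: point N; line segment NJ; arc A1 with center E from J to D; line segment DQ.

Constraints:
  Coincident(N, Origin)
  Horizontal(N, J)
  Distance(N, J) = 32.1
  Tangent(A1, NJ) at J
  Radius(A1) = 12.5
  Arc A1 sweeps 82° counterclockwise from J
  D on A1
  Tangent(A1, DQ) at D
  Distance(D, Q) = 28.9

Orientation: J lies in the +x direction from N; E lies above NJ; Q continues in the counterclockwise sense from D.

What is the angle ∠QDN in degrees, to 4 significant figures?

111.6°

On A1, J sits at bearing -90° from E; an 82° counterclockwise sweep puts D at bearing -8°, so D = E + 12.5·(cos -8°, sin -8°) = (44.48, 10.76). A1 meets DQ tangentially, so ED is at right angles to DQ, so DQ runs along (−sin -8°, cos -8°); with |DQ| = 28.9, Q = (48.50, 39.38). Then cos ∠QDN = DQ·DN / (|DQ||DN|), giving 111.6°.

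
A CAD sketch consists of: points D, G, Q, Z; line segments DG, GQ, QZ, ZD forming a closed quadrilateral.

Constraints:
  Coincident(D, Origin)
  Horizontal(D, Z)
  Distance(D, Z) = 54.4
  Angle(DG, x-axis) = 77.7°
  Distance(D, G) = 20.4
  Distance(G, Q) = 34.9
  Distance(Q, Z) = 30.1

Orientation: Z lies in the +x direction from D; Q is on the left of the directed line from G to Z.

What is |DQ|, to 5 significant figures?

46.519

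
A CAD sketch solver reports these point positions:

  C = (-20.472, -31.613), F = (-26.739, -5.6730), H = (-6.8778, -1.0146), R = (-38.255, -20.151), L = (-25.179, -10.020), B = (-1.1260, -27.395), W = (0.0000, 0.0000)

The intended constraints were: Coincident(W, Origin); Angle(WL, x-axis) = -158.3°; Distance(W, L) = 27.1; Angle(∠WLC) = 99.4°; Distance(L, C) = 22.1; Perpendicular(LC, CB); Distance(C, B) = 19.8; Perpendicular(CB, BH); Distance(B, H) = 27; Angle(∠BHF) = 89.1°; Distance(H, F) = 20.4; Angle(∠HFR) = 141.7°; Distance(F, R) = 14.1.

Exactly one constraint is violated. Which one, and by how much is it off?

Distance(F, R) = 14.1 — off by 4.40.

W = (0.00, 0.00) ✓; WL at -158.3° ✓; |WL| = 27.10 ✓; ∠WLC = 99.40° ✓; |LC| = 22.10 ✓; ∠(LC, CB) = 90.00° ✓; |CB| = 19.80 ✓; ∠(CB, BH) = 90.00° ✓; |BH| = 27.00 ✓; ∠BHF = 89.10° ✓; |HF| = 20.40 ✓; ∠HFR = 141.7° ✓; |FR| = 18.50 ✗.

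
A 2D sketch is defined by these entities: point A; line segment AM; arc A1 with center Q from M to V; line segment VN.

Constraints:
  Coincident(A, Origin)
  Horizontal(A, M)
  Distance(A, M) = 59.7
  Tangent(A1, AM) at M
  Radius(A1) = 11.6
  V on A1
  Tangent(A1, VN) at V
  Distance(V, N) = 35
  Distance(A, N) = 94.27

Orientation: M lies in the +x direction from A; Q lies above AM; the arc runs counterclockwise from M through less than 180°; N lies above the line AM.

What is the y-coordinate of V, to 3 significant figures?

5.93

Checks: |QV| = 11.60 ✓; ∠(QV, VN) = 90.00° ✓; |VN| = 35.00 ✓; |AN| = 94.27 ✓.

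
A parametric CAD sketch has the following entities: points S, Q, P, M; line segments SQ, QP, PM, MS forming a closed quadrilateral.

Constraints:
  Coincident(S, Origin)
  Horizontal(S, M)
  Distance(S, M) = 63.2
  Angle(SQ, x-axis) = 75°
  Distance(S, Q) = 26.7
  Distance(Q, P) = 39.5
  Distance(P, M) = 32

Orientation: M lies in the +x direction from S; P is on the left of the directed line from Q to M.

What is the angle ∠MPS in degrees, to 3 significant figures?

91.3°

Checks: |QP| = 39.50 ✓; |PM| = 32.00 ✓.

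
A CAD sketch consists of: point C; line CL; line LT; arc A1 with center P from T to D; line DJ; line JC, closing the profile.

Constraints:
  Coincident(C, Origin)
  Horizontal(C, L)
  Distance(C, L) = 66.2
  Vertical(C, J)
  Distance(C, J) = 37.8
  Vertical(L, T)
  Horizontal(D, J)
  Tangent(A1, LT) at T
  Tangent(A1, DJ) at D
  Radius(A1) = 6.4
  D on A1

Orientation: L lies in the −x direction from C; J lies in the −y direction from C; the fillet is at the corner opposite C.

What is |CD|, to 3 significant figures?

70.7

C is at the origin; CL is horizontal with |CL| = 66.2 and L on the −x side, so L = (-66.2, 0.00). C and J share the same x with |CJ| = 37.8 and J on the −y side, so J = (0.00, -37.8). The virtual corner opposite C is at (-66.2, -37.8). The tangent condition forces PT to be normal to LT and tangency of A1 to DJ means the radius PD is perpendicular to DJ, with radius 6.4, so the center P sits 6.4 in from both sides at P = (-59.8, -31.4). That places the tangent points at T = (-66.2, -31.4) on LT and D = (-59.8, -37.8) on DJ. Then |CD| = |D − C| = 70.7.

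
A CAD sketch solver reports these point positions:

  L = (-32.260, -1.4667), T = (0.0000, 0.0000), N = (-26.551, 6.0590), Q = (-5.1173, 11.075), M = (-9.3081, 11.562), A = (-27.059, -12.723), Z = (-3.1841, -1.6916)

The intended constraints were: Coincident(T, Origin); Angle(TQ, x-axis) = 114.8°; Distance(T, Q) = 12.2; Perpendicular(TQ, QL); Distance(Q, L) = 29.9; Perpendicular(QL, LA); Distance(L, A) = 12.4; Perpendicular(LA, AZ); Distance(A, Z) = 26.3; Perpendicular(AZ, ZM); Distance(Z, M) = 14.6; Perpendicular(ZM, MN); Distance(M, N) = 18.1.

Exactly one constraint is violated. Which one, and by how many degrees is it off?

Perpendicular(ZM, MN) — off by 7.10°.

T = (0.00, 0.00) ✓; TQ at 114.8° ✓; |TQ| = 12.20 ✓; ∠(TQ, QL) = 90.00° ✓; |QL| = 29.90 ✓; ∠(QL, LA) = 90.00° ✓; |LA| = 12.40 ✓; ∠(LA, AZ) = 90.00° ✓; |AZ| = 26.30 ✓; ∠(AZ, ZM) = 90.00° ✓; |ZM| = 14.60 ✓; ∠(ZM, MN) = 82.90° ✗; |MN| = 18.10 ✓.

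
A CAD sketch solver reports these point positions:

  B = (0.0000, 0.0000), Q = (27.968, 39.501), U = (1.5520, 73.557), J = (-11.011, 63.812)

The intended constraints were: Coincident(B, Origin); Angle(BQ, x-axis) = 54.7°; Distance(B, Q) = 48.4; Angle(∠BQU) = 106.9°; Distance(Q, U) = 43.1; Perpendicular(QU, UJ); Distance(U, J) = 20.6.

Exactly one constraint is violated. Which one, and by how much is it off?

Distance(U, J) = 20.6 — off by 4.70.

B = (0.00, 0.00) ✓; BQ at 54.70° ✓; |BQ| = 48.40 ✓; ∠BQU = 106.9° ✓; |QU| = 43.10 ✓; ∠(QU, UJ) = 90.00° ✓; |UJ| = 15.90 ✗.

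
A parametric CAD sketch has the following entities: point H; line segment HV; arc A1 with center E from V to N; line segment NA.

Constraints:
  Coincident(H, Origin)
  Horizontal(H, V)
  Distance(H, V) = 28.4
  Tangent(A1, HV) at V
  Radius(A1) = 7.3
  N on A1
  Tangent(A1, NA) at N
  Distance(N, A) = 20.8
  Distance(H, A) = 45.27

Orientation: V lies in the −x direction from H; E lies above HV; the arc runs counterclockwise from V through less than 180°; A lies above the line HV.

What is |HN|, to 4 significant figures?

25.52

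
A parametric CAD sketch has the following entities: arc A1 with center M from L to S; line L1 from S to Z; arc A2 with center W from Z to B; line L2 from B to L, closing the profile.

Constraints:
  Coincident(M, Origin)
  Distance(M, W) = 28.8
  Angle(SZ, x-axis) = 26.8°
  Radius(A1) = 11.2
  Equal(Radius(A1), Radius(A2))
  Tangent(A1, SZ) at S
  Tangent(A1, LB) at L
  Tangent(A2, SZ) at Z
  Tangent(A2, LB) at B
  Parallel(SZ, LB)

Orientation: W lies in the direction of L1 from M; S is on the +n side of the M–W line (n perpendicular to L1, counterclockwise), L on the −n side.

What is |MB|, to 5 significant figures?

30.901

Tangency of A1 to both parallel lines with radius 11.2 puts S and L at M ± 11.2·n: S = (-5.0498, 9.9970), L = (5.0498, -9.9970). Equal radii place Z and B the same way about W: Z = W + 11.2·n = (20.657, 22.982), B = W − 11.2·n = (30.756, 2.9883). Then |MB| = |B − M| = 30.901.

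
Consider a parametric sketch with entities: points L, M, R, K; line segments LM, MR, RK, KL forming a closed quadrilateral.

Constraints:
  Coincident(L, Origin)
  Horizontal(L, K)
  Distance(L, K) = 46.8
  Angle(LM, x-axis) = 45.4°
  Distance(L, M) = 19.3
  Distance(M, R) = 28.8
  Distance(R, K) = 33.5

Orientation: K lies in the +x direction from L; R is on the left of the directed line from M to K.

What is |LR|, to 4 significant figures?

48.02

Checks: |MR| = 28.80 ✓; |RK| = 33.50 ✓.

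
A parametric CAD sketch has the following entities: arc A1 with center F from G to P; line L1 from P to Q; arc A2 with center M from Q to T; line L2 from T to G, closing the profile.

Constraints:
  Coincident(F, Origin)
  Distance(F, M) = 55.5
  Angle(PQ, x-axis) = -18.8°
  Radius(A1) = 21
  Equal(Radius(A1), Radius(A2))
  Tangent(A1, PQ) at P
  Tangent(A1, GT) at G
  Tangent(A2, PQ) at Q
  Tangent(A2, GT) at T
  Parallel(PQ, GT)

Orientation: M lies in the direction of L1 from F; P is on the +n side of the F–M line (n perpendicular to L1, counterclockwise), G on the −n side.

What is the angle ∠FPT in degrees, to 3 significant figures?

52.9°

The slot axis is L1's direction at -18.8°, so u = (cos -18.8°, sin -18.8°) = (0.947, -0.322) and n = (−sin -18.8°, cos -18.8°) = (0.322, 0.947). F is at the origin and M lies 55.5 along u from F, so M = 55.5·u = (52.5, -17.9). Tangency of A1 to both parallel lines with radius 21.0 puts P and G at F ± 21.0·n: P = (6.77, 19.9), G = (-6.77, -19.9). Equal radii place Q and T the same way about M: Q = M + 21.0·n = (59.3, 1.99), T = M − 21.0·n = (45.8, -37.8). Then cos ∠FPT = PF·PT / (|PF||PT|), giving 52.9°.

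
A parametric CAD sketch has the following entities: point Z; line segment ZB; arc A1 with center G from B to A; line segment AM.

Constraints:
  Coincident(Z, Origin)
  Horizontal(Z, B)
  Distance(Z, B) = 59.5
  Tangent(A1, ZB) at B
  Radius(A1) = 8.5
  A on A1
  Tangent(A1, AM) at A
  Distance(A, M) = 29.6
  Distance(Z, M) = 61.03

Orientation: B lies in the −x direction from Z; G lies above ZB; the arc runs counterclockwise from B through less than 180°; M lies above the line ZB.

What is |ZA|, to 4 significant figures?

51.62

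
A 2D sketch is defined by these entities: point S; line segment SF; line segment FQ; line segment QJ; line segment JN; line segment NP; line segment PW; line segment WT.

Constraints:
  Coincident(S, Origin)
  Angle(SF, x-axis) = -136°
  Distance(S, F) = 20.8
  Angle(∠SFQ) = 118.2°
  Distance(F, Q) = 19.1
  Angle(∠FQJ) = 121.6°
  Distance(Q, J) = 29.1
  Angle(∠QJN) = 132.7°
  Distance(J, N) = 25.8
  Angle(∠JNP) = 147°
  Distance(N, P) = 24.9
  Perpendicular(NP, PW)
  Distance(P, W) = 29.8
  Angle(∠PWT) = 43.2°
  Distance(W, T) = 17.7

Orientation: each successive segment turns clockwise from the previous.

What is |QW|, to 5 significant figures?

53.042

S is at the origin; SF runs at -136.0° with length 20.8, so F = (-14.962, -14.449). ∠SFQ = 118.2° gives FQ at 162.20° from the x-axis; with |FQ| = 19.1, Q = (-33.148, -8.6101). ∠FQJ = 121.6° gives QJ at 103.80° from the x-axis; with |QJ| = 29.1, J = (-40.089, 19.650). ∠QJN = 132.7° gives JN at 56.500° from the x-axis; with |JN| = 25.8, N = (-25.849, 41.164). ∠JNP = 147.0° gives NP at 23.500° from the x-axis; with |NP| = 24.9, P = (-3.0145, 51.093). NP is perpendicular to PW, so PW runs at -66.500°; with |PW| = 29.8, W = (8.8682, 23.765). Then |QW| = |W − Q| = 53.042.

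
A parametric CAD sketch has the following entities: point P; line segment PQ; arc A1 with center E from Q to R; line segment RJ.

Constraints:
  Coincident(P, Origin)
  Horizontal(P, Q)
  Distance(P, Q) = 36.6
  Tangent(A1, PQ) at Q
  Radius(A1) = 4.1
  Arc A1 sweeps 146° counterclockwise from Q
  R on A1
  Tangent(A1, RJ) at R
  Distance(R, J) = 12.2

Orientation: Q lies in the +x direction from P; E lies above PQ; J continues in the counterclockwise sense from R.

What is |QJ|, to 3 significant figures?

16.3

On A1, Q sits at bearing -90° from E; a 146° counterclockwise sweep puts R at bearing 56°, so R = E + 4.1·(cos 56°, sin 56°) = (38.9, 7.50). Tangency of A1 to RJ means the radius ER is perpendicular to RJ, so RJ runs along (−sin 56°, cos 56°); with |RJ| = 12.2, J = (28.8, 14.3). Then |QJ| = |J − Q| = 16.3.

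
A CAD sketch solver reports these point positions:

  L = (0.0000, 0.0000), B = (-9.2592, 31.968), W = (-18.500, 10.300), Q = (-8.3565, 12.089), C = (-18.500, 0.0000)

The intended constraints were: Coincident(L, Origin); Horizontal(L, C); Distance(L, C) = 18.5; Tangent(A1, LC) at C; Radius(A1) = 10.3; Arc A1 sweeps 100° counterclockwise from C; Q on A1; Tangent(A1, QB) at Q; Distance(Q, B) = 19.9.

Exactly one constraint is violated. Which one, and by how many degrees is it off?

Tangent(A1, QB) at Q — off by 7.40°.

L = (0.00, 0.00) ✓; L.y = 0.00, C.y = 0.00 ✓; |LC| = 18.50 ✓; ∠(WC, CL) = 90.00° ✓; |WC| = 10.30 ✓; bearing(W→Q) − bearing(W→C) = 100.0° ✓; |WQ| = 10.30 ✓; ∠(WQ, QB) = 97.40° ✗; |QB| = 19.90 ✓.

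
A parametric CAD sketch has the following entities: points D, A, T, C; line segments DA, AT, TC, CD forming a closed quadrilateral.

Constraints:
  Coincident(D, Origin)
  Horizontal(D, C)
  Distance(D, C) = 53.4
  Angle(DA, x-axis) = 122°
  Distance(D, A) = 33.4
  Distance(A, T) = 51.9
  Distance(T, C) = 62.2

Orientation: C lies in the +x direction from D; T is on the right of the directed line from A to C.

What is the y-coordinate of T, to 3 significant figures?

-21.9

Checks: |AT| = 51.90 ✓; |TC| = 62.20 ✓.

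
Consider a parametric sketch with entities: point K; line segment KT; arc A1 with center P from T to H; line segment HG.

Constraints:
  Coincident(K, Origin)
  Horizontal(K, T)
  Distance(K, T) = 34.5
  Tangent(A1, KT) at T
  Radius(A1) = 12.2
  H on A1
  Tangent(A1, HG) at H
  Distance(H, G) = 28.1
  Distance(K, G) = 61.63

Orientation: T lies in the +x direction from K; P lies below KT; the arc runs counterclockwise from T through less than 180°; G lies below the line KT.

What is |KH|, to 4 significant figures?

33.58

Checks: K.y = 0.00, T.y = 0.00 ✓; |PH| = 12.20 ✓; ∠(PH, HG) = 90.00° ✓; |HG| = 28.10 ✓; |KG| = 61.63 ✓.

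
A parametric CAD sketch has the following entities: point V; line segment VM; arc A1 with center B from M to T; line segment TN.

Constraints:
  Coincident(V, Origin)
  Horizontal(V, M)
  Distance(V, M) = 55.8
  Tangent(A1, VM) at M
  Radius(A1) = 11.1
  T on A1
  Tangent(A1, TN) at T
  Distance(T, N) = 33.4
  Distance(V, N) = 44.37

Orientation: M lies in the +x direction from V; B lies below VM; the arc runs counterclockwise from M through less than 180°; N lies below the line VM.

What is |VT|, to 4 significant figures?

46.65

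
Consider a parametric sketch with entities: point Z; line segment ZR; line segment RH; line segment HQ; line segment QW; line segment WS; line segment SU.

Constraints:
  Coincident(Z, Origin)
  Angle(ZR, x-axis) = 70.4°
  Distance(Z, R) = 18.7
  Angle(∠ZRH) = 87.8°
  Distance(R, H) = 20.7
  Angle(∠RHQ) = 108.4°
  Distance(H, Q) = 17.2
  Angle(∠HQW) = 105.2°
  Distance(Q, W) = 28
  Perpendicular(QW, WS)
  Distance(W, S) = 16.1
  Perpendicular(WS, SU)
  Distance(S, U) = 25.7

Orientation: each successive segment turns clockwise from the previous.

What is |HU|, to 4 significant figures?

6.828

Z is at the origin; ZR runs at 70.4° with length 18.7, so R = (6.273, 17.62). ∠ZRH = 87.8° gives RH at -21.80° from the x-axis; with |RH| = 20.7, H = (25.49, 9.929). ∠RHQ = 108.4° gives HQ at -93.40° from the x-axis; with |HQ| = 17.2, Q = (24.47, -7.241). ∠HQW = 105.2° gives QW at -168.2° from the x-axis; with |QW| = 28.0, W = (-2.936, -12.97). QW is perpendicular to WS, so WS runs at 101.8°; with |WS| = 16.1, S = (-6.228, 2.793). WS is perpendicular to SU, so SU runs at 11.80°; with |SU| = 25.7, U = (18.93, 8.049). Then |HU| = |U − H| = 6.828.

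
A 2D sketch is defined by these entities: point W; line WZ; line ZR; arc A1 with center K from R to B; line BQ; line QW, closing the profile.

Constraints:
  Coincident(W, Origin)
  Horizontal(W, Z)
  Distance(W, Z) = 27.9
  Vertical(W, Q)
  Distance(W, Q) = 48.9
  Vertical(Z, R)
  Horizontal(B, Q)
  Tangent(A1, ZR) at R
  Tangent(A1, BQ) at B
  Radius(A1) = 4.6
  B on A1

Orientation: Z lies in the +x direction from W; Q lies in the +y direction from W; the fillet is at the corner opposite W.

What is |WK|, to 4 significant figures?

50.05

W is at the origin; W and Z share the same y with |WZ| = 27.9 and Z on the +x side, so Z = (27.90, 0.000). W and Q share the same x with |WQ| = 48.9 and Q on the +y side, so Q = (0.000, 48.90). The virtual corner opposite W is at (27.90, 48.90). Since A1 is tangent to ZR there, KR ⟂ ZR and A1 meets BQ tangentially, so KB is at right angles to BQ, with radius 4.6, so the center K sits 4.6 in from both sides at K = (23.30, 44.30). Then |WK| = |K − W| = 50.05.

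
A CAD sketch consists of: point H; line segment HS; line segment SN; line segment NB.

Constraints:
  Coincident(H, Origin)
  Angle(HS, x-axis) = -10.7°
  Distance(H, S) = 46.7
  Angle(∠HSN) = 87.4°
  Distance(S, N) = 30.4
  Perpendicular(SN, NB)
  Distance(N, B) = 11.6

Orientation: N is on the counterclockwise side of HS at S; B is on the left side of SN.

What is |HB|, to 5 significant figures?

45.039

H is at the origin; HS runs at -10.7° with length 46.7, so S = 46.7·(cos -10.7°, sin -10.7°) = (45.888, -8.6706). ∠HSN = 87.4°, so SN runs at -10.7° + (180° − 87.4°) = 81.900° from the x-axis; with |SN| = 30.4, N = S + 30.4·(cos 81.900°, sin 81.900°) = (50.171, 21.426). SN ⟂ NB; with |NB| = 11.6 on the left of SN, B = N + 11.6·(-0.99002, 0.14090) = (38.687, 23.061). Then |HB| = |B − H| = 45.039.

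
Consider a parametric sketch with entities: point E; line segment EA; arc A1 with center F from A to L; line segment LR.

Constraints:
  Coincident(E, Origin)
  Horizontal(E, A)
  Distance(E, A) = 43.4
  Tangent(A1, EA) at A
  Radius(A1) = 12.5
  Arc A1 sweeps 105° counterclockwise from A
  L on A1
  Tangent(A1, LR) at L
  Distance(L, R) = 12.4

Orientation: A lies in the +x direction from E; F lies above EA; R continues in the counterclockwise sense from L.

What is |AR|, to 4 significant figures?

29.10

E is at the origin; EA is horizontal with |EA| = 43.4 and A on the +x side, so A = (43.40, 0.000). A1 meets EA tangentially, so FA is at right angles to EA, so F = A + (0, 12.5) = (43.40, 12.50). On A1, A sits at bearing -90° from F; a 105° counterclockwise sweep puts L at bearing 15°, so L = F + 12.5·(cos 15°, sin 15°) = (55.47, 15.74). Tangency of A1 to LR means the radius FL is perpendicular to LR, so LR runs along (−sin 15°, cos 15°); with |LR| = 12.4, R = (52.26, 27.71). Then |AR| = |R − A| = 29.10.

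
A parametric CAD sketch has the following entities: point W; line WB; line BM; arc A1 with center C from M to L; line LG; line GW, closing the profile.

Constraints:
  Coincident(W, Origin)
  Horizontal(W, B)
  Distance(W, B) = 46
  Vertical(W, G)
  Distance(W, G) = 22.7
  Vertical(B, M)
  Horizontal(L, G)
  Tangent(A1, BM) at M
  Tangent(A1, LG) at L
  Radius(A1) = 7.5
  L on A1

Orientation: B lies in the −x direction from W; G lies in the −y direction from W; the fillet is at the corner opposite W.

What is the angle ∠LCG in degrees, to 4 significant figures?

78.98°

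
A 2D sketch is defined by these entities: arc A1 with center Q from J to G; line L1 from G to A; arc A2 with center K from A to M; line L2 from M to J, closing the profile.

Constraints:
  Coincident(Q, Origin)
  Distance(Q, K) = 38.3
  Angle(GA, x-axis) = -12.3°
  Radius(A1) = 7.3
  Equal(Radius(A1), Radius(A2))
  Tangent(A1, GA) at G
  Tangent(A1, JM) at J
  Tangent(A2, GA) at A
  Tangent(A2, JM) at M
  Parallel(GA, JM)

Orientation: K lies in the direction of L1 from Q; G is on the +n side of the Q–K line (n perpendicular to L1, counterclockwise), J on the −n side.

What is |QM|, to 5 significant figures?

38.989

The slot axis is L1's direction at -12.3°, so u = (cos -12.3°, sin -12.3°) = (0.97705, -0.21303) and n = (−sin -12.3°, cos -12.3°) = (0.21303, 0.97705). Q is at the origin and K lies 38.3 along u from Q, so K = 38.3·u = (37.421, -8.1591). Tangency of A1 to both parallel lines with radius 7.3 puts G and J at Q ± 7.3·n: G = (1.5551, 7.1324), J = (-1.5551, -7.1324). Equal radii place A and M the same way about K: A = K + 7.3·n = (38.976, -1.0266), M = K − 7.3·n = (35.866, -15.291). Then |QM| = |M − Q| = 38.989.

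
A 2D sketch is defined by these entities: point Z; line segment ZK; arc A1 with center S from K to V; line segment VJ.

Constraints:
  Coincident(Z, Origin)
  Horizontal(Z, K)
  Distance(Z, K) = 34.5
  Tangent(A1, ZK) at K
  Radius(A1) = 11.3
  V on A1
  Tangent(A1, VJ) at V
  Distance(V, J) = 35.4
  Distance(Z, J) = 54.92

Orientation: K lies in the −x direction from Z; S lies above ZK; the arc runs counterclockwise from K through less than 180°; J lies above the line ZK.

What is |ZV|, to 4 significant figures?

26.43

Z is at the origin; Z and K share the same y with |ZK| = 34.5 and K on the −x side, so K = (-34.50, 0.000). A1 meets ZK tangentially, so SK is at right angles to ZK, so S = K + (0, 11.3) = (-34.50, 11.30). Since SV ⟂ VJ (tangency), |SJ| = √(11.3² + 35.4²) = 37.16 regardless of where V sits on A1. So J lies on both circle(Z, 54.92) and circle(S, 37.16); the above-ZK intersection is J = (-27.17, 47.73). V is the foot of the tangent from J: V = (-23.27, 12.54).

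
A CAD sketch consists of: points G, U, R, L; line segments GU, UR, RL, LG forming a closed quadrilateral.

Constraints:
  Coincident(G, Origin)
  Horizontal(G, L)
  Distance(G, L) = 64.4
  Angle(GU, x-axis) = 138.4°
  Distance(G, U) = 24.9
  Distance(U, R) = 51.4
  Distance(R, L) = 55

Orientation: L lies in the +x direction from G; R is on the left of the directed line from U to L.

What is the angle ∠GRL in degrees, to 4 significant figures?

76.69°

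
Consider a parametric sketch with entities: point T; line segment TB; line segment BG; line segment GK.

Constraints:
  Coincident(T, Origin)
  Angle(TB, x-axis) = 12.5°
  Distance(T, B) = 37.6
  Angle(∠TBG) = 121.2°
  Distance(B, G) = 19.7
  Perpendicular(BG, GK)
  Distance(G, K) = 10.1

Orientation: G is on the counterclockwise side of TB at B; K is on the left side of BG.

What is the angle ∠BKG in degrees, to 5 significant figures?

62.856°

T is at the origin; TB runs at 12.5° with length 37.6, so B = 37.6·(cos 12.5°, sin 12.5°) = (36.709, 8.1381). ∠TBG = 121.2°, so BG runs at 12.5° + (180° − 121.2°) = 71.300° from the x-axis; with |BG| = 19.7, G = B + 19.7·(cos 71.300°, sin 71.300°) = (43.025, 26.798). BG ⟂ GK; with |GK| = 10.1 on the left of BG, K = G + 10.1·(-0.94721, 0.32061) = (33.458, 30.036). Then cos ∠BKG = KB·KG / (|KB||KG|), giving 62.856°.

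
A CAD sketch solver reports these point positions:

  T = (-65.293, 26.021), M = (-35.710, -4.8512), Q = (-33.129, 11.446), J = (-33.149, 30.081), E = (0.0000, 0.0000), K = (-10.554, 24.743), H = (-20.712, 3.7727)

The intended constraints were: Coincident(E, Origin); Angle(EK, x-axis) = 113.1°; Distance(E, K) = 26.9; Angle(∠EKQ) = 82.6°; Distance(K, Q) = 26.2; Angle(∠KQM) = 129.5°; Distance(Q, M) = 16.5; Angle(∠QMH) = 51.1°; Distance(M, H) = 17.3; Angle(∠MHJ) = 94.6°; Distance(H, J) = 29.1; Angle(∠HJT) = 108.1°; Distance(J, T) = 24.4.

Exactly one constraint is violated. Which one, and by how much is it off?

Distance(J, T) = 24.4 — off by 8.00.

E = (0.00, 0.00) ✓; EK at 113.1° ✓; |EK| = 26.90 ✓; ∠EKQ = 82.60° ✓; |KQ| = 26.20 ✓; ∠KQM = 129.5° ✓; |QM| = 16.50 ✓; ∠QMH = 51.10° ✓; |MH| = 17.30 ✓; ∠MHJ = 94.60° ✓; |HJ| = 29.10 ✓; ∠HJT = 108.1° ✓; |JT| = 32.40 ✗.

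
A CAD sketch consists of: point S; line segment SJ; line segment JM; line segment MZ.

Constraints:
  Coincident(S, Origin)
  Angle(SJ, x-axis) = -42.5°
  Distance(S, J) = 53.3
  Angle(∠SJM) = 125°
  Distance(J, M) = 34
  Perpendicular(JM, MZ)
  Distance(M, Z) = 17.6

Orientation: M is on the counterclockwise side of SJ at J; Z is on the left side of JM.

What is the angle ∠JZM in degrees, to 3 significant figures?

62.6°

S is at the origin; SJ runs at -42.5° with length 53.3, so J = 53.3·(cos -42.5°, sin -42.5°) = (39.3, -36.0). ∠SJM = 125.0°, so JM runs at -42.5° + (180° − 125.0°) = 12.5° from the x-axis; with |JM| = 34.0, M = J + 34.0·(cos 12.5°, sin 12.5°) = (72.5, -28.7). JM is perpendicular to MZ; with |MZ| = 17.6 on the left of JM, Z = M + 17.6·(-0.216, 0.976) = (68.7, -11.5). Then cos ∠JZM = ZJ·ZM / (|ZJ||ZM|), giving 62.6°.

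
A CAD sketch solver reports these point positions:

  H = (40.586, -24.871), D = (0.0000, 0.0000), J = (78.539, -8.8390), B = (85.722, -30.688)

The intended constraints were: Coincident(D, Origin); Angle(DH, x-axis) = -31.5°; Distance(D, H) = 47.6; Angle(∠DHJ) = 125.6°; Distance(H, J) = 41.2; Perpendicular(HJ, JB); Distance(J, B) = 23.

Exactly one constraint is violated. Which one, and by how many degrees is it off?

Perpendicular(HJ, JB) — off by 4.70°.

D = (0.00, 0.00) ✓; DH at -31.50° ✓; |DH| = 47.60 ✓; ∠DHJ = 125.6° ✓; |HJ| = 41.20 ✓; ∠(HJ, JB) = 94.70° ✗; |JB| = 23.00 ✓.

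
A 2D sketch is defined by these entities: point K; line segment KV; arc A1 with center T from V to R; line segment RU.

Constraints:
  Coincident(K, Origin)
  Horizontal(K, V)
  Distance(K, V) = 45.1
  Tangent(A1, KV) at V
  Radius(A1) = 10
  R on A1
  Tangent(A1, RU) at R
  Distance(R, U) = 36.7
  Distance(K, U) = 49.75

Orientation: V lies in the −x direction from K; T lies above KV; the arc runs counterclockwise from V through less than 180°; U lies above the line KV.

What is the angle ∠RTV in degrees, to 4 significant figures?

74.40°

K is at the origin; KV is horizontal with |KV| = 45.1 and V on the −x side, so V = (-45.10, 0.000). Since A1 is tangent to KV there, TV ⟂ KV, so T = V + (0, 10) = (-45.10, 10.00). Since TR ⟂ RU (tangency), |TU| = √(10.0² + 36.7²) = 38.04 regardless of where R sits on A1. So U lies on both circle(K, 49.75) and circle(T, 38.04); the above-KV intersection is U = (-25.60, 42.66). R is the foot of the tangent from U: R = (-35.47, 7.311).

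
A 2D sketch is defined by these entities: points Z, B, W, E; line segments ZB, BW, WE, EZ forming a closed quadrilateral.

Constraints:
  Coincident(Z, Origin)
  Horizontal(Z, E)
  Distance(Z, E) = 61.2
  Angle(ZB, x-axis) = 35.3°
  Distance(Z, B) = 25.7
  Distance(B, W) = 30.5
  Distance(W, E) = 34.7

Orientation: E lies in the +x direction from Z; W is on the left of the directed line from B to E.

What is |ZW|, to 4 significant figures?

56.19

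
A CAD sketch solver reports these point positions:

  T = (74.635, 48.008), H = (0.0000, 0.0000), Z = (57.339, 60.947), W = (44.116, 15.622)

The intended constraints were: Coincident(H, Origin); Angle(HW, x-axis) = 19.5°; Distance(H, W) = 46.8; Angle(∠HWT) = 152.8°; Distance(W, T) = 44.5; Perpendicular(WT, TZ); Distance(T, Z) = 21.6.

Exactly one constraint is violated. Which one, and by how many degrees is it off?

Perpendicular(WT, TZ) — off by 6.50°.

H = (0.00, 0.00) ✓; HW at 19.50° ✓; |HW| = 46.80 ✓; ∠HWT = 152.8° ✓; |WT| = 44.50 ✓; ∠(WT, TZ) = 96.50° ✗; |TZ| = 21.60 ✓.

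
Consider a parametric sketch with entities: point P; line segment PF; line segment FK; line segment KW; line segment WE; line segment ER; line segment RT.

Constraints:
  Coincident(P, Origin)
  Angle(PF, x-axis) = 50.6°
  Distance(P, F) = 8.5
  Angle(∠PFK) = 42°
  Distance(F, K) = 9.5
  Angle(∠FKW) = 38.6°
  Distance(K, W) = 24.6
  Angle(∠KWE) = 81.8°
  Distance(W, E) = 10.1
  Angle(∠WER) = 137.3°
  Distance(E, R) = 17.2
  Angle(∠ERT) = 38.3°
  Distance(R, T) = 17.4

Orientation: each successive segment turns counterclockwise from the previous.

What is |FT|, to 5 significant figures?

6.5179

P is at the origin; PF runs at 50.6° with length 8.5, so F = (5.3952, 6.5682). ∠PFK = 42.0° gives FK at -171.40° from the x-axis; with |FK| = 9.5, K = (-3.9980, 5.1476). ∠FKW = 38.6° gives KW at -30.000° from the x-axis; with |KW| = 24.6, W = (17.306, -7.1524). ∠KWE = 81.8° gives WE at 68.200° from the x-axis; with |WE| = 10.1, E = (21.057, 2.2254). ∠WER = 137.3° gives ER at 110.90° from the x-axis; with |ER| = 17.2, R = (14.921, 18.294). ∠ERT = 38.3° gives RT at -107.40° from the x-axis; with |RT| = 17.4, T = (9.7179, 1.6899). Then |FT| = |T − F| = 6.5179.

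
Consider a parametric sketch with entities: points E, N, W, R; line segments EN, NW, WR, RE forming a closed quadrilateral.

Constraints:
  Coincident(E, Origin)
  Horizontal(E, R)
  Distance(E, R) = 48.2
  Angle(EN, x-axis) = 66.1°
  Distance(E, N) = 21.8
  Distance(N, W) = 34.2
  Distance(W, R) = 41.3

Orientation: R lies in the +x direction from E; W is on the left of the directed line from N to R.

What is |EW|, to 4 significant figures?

54.09

Checks: |NW| = 34.20 ✓; |WR| = 41.30 ✓.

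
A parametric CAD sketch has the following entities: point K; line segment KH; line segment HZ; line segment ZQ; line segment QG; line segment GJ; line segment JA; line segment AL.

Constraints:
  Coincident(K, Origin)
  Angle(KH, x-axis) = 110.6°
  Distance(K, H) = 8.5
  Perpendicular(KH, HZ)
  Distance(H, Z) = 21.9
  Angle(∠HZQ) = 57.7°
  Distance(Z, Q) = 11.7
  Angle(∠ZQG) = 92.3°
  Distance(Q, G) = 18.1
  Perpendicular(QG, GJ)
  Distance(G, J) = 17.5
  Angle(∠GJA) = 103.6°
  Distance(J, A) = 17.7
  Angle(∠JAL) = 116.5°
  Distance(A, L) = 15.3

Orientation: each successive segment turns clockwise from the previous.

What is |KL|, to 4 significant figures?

28.52

K is at the origin; KH runs at 110.6° with length 8.5, so H = (-2.991, 7.957). KH is perpendicular to HZ, so HZ runs at 20.60°; with |HZ| = 21.9, Z = (17.51, 15.66). ∠HZQ = 57.7° gives ZQ at -101.7° from the x-axis; with |ZQ| = 11.7, Q = (15.14, 4.205). ∠ZQG = 92.3° gives QG at 170.6° from the x-axis; with |QG| = 18.1, G = (-2.721, 7.161). QG ⟂ GJ, so GJ runs at 80.60°; with |GJ| = 17.5, J = (0.1377, 24.43). ∠GJA = 103.6° gives JA at 4.200° from the x-axis; with |JA| = 17.7, A = (17.79, 25.72). ∠JAL = 116.5° gives AL at -59.30° from the x-axis; with |AL| = 15.3, L = (25.60, 12.57). Then |KL| = |L − K| = 28.52.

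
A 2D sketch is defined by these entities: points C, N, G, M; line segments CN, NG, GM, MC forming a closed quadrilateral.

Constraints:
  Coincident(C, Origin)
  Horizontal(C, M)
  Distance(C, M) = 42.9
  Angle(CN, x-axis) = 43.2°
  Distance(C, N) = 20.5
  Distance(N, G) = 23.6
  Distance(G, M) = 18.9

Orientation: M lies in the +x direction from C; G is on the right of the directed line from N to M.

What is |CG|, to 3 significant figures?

26.4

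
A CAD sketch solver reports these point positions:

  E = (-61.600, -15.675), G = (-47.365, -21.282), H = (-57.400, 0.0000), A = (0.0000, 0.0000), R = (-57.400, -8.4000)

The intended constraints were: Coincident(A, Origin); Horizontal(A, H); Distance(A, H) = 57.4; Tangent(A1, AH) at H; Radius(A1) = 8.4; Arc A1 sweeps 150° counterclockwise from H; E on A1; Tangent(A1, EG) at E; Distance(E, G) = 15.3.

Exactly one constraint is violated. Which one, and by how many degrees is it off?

Tangent(A1, EG) at E — off by 8.50°.

A = (0.00, 0.00) ✓; A.y = 0.00, H.y = 0.00 ✓; |AH| = 57.40 ✓; ∠(RH, HA) = 90.00° ✓; |RH| = 8.400 ✓; bearing(R→E) − bearing(R→H) = 150.0° ✓; |RE| = 8.400 ✓; ∠(RE, EG) = 81.50° ✗; |EG| = 15.30 ✓.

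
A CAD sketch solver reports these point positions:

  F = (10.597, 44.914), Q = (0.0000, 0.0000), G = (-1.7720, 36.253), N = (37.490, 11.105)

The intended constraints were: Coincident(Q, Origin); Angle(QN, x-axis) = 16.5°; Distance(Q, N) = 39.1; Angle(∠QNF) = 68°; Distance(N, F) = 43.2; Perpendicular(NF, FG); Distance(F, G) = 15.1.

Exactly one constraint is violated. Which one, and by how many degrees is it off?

Perpendicular(NF, FG) — off by 3.50°.

Q = (0.00, 0.00) ✓; QN at 16.50° ✓; |QN| = 39.10 ✓; ∠QNF = 68.00° ✓; |NF| = 43.20 ✓; ∠(NF, FG) = 86.50° ✗; |FG| = 15.10 ✓.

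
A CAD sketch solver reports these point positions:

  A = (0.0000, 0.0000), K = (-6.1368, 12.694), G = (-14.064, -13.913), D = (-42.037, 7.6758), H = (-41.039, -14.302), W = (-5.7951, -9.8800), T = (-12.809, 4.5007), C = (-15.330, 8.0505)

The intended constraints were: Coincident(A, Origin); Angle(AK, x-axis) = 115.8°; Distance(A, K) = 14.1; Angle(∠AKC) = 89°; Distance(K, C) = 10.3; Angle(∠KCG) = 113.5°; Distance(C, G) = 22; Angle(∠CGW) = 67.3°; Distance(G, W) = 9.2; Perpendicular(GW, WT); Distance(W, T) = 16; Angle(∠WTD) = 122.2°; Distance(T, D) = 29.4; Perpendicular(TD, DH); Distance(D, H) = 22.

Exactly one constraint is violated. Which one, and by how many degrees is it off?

Perpendicular(TD, DH) — off by 8.80°.

A = (0.00, 0.00) ✓; AK at 115.8° ✓; |AK| = 14.10 ✓; ∠AKC = 89.00° ✓; |KC| = 10.30 ✓; ∠KCG = 113.5° ✓; |CG| = 22.00 ✓; ∠CGW = 67.30° ✓; |GW| = 9.200 ✓; ∠(GW, WT) = 90.00° ✓; |WT| = 16.00 ✓; ∠WTD = 122.2° ✓; |TD| = 29.40 ✓; ∠(TD, DH) = 98.80° ✗; |DH| = 22.00 ✓.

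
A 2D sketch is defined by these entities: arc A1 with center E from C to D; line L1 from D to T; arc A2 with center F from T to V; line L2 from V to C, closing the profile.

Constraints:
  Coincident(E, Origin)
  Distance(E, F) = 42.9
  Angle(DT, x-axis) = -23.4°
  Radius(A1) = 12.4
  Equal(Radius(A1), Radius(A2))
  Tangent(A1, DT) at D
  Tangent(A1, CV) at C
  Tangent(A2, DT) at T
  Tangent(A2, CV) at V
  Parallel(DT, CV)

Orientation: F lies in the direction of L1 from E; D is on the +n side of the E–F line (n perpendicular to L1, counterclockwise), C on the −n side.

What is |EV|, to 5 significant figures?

44.656

The slot axis is L1's direction at -23.4°, so u = (cos -23.4°, sin -23.4°) = (0.91775, -0.39715) and n = (−sin -23.4°, cos -23.4°) = (0.39715, 0.91775). E is at the origin and F lies 42.9 along u from E, so F = 42.9·u = (39.372, -17.038). Tangency of A1 to both parallel lines with radius 12.4 puts D and C at E ± 12.4·n: D = (4.9246, 11.380), C = (-4.9246, -11.380). Equal radii place T and V the same way about F: T = F + 12.4·n = (44.296, -5.6575), V = F − 12.4·n = (34.447, -28.418). Then |EV| = |V − E| = 44.656.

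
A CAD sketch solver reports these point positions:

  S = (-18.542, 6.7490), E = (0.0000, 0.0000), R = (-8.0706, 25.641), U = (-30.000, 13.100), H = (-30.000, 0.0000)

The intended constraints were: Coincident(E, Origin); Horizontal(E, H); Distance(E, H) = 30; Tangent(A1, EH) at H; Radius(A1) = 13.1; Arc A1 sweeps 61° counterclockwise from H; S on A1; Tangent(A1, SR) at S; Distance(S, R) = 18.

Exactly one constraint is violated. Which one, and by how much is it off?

Distance(S, R) = 18 — off by 3.60.

E = (0.00, 0.00) ✓; E.y = 0.00, H.y = 0.00 ✓; |EH| = 30.00 ✓; ∠(UH, HE) = 90.00° ✓; |UH| = 13.10 ✓; bearing(U→S) − bearing(U→H) = 61.00° ✓; |US| = 13.10 ✓; ∠(US, SR) = 90.00° ✓; |SR| = 21.60 ✗.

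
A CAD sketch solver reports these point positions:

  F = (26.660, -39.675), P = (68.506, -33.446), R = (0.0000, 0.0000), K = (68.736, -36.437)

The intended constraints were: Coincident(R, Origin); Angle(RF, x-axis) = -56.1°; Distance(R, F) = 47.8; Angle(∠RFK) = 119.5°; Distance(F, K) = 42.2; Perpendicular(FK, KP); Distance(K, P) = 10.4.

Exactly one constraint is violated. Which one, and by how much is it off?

Distance(K, P) = 10.4 — off by 7.40.

R = (0.00, 0.00) ✓; RF at -56.10° ✓; |RF| = 47.80 ✓; ∠RFK = 119.5° ✓; |FK| = 42.20 ✓; ∠(FK, KP) = 90.00° ✓; |KP| = 3.000 ✗.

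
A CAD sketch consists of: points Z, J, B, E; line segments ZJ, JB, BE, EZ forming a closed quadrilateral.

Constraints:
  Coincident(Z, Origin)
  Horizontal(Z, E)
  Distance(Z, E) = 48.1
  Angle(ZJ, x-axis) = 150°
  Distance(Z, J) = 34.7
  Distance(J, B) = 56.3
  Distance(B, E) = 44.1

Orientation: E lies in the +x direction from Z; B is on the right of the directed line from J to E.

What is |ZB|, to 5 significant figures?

24.363

Z is at the origin; ZE is horizontal with |ZE| = 48.1 and E in +x, so E = (48.1, 0). ZJ runs at 150.0° with |ZJ| = 34.7, so J = (-30.051, 17.350). B is determined by |JB| = 56.3 and |BE| = 44.1 together: it lies at the intersection of circle(J, 56.3) and circle(E, 44.1). With |JE| = 80.054, the foot of the radical line on JE is 47.677 from J and the perpendicular offset is √(56.3² − 47.677²) = 29.943. Taking the right-of-JE solution: B = (10.004, -22.214).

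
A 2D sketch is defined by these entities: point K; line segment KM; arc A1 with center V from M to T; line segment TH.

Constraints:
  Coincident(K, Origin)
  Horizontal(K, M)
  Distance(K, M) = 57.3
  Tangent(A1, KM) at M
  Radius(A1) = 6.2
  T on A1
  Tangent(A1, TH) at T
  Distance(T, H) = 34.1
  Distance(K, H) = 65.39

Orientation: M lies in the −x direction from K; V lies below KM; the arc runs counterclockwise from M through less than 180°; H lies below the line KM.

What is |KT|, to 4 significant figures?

63.67

K is at the origin; KM is horizontal with |KM| = 57.3 and M on the −x side, so M = (-57.30, 0.000). A1 meets KM tangentially, so VM is at right angles to KM, so V = M + (0, -6.2) = (-57.30, -6.200). Since VT ⟂ TH (tangency), |VH| = √(6.2² + 34.1²) = 34.66 regardless of where T sits on A1. So H lies on both circle(K, 65.39) and circle(V, 34.66); the below-KM intersection is H = (-51.45, -40.36). T is the foot of the tangent from H: T = (-63.13, -8.323).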